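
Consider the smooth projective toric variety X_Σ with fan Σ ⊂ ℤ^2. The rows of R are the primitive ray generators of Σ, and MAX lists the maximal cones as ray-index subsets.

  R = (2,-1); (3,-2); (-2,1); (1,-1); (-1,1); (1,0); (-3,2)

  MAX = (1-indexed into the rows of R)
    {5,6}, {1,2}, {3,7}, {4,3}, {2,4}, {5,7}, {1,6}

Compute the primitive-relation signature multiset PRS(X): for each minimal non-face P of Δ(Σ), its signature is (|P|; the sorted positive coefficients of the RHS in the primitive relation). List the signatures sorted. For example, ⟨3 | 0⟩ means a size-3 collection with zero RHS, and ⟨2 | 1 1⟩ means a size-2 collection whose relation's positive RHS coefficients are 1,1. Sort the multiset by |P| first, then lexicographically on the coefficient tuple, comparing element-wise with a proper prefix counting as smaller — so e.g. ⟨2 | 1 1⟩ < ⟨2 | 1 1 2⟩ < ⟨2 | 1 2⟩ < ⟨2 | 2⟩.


Σ has 14 primitive collections:

  P = {1,3}:  v_{1} + v_{3} = 0  →  sig = ⟨2 | 0⟩
  P = {2,7}:  v_{2} + v_{7} = 0  →  sig = ⟨2 | 0⟩
  P = {4,5}:  v_{4} + v_{5} = 0  →  sig = ⟨2 | 0⟩
  P = {1,4}:  v_{1} + v_{4} = v_{2}  →  sig = ⟨2 | 1⟩
  P = {1,5}:  v_{1} + v_{5} = v_{6}  →  sig = ⟨2 | 1⟩
  P = {1,7}:  v_{1} + v_{7} = v_{5}  →  sig = ⟨2 | 1⟩
  P = {2,3}:  v_{2} + v_{3} = v_{4}  →  sig = ⟨2 | 1⟩
  P = {2,5}:  v_{2} + v_{5} = v_{1}  →  sig = ⟨2 | 1⟩
  P = {3,5}:  v_{3} + v_{5} = v_{7}  →  sig = ⟨2 | 1⟩
  P = {3,6}:  v_{3} + v_{6} = v_{5}  →  sig = ⟨2 | 1⟩
  P = {4,6}:  v_{4} + v_{6} = v_{1}  →  sig = ⟨2 | 1⟩
  P = {4,7}:  v_{4} + v_{7} = v_{3}  →  sig = ⟨2 | 1⟩
  P = {2,6}:  v_{2} + v_{6} = 2·v_{1}  →  sig = ⟨2 | 2⟩
  P = {6,7}:  v_{6} + v_{7} = 2·v_{5}  →  sig = ⟨2 | 2⟩

Hence PRS(X_Σ) =
    |P|=2: 14 collections, coeffs (), (), (), (1), (1), (1), (1), (1), (1), (1), (1), (1), (2), (2)


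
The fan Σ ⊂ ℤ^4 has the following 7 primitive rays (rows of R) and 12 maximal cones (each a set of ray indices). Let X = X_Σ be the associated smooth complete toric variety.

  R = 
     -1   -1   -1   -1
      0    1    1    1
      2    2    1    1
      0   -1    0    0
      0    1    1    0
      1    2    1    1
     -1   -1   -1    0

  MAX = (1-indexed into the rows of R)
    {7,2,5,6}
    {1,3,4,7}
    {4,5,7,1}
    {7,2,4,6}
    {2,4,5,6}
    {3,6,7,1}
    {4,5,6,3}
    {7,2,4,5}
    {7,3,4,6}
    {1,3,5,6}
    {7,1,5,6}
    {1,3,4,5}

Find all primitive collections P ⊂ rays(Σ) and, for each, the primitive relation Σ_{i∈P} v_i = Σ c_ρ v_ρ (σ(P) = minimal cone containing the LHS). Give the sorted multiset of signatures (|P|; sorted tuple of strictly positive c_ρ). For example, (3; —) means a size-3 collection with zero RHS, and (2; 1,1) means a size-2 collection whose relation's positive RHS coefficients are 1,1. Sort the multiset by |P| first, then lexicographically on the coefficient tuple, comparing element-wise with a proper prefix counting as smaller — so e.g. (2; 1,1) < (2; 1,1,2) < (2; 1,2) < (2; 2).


5 minimal non-faces of Δ(Σ) (on 7 rays):

  • {1,2}:  v_{1} + v_{2} = v_{5} + v_{7} — sig = (2; 1,1)
  • {2,3}:  v_{2} + v_{3} = v_{4} + 2·v_{6} — sig = (2; 1,2)
  • {1,4,6}:  v_{1} + v_{4} + v_{6} = 0 — sig = (3; —)
  • {3,5,7}:  v_{3} + v_{5} + v_{7} = v_{6} — sig = (3; 1)
  • {4,5,6,7}:  v_{4} + v_{5} + v_{6} + v_{7} = v_{2} — sig = (4; 1)

Sorted signature multiset PRS(X):
    |P|=2: 2 collections, coeffs (1,1), (1,2)
    |P|=3: 2 collections, coeffs (), (1)
    |P|=4: 1 collection, coeffs (1)


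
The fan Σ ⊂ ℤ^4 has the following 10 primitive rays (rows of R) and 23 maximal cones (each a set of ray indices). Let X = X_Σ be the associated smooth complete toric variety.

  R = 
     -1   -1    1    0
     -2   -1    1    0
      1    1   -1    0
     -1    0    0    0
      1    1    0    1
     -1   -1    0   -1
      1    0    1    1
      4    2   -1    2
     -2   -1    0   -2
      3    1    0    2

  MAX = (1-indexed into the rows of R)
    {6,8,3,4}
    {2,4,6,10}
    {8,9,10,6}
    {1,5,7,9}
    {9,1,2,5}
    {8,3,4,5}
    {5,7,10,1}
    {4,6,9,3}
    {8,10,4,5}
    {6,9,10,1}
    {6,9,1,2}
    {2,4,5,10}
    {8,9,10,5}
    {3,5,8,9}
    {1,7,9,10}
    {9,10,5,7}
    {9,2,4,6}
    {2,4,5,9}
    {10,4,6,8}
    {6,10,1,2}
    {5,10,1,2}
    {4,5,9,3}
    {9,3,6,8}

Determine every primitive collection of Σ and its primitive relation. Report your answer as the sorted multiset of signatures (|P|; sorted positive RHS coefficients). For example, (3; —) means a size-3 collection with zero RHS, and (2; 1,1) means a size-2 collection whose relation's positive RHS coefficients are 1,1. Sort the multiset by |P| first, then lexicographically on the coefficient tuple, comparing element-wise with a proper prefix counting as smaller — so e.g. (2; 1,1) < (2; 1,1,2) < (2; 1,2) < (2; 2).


|primitive collections| = 16. Relations:

  P={1,3}:  v_{1} + v_{3} = 0  ⟹  sig = (2; —)
  P={5,6}:  v_{5} + v_{6} = 0  ⟹  sig = (2; —)
  P={1,4}:  v_{1} + v_{4} = v_{2}  ⟹  sig = (2; 1)
  P={1,8}:  v_{1} + v_{8} = v_{10}  ⟹  sig = (2; 1)
  P={2,3}:  v_{2} + v_{3} = v_{4}  ⟹  sig = (2; 1)
  P={3,10}:  v_{3} + v_{10} = v_{8}  ⟹  sig = (2; 1)
  P={2,8}:  v_{2} + v_{8} = v_{4} + v_{10}  ⟹  sig = (2; 1,1)
  P={4,7}:  v_{4} + v_{7} = v_{1} + v_{5}  ⟹  sig = (2; 1,1)
  P={3,7}:  v_{3} + v_{7} = v_{5} + v_{9} + v_{10}  ⟹  sig = (2; 1,1,1)
  P={6,7}:  v_{6} + v_{7} = v_{1} + v_{9} + v_{10}  ⟹  sig = (2; 1,1,1)
  P={7,8}:  v_{7} + v_{8} = v_{5} + v_{9} + 2·v_{10}  ⟹  sig = (2; 1,1,2)
  P={2,7}:  v_{2} + v_{7} = 2·v_{1} + v_{5}  ⟹  sig = (2; 1,2)
  P={4,9,10}:  v_{4} + v_{9} + v_{10} = 0  ⟹  sig = (3; —)
  P={2,9,10}:  v_{2} + v_{9} + v_{10} = v_{1}  ⟹  sig = (3; 1)
  P={4,8,9}:  v_{4} + v_{8} + v_{9} = v_{3}  ⟹  sig = (3; 1)
  P={1,5,9,10}:  v_{1} + v_{5} + v_{9} + v_{10} = v_{7}  ⟹  sig = (4; 1)

Signatures (|P|; sorted positive RHS coefficients), sorted:
[(2; —), (2; —), (2; 1), (2; 1), (2; 1), (2; 1), (2; 1,1), (2; 1,1), (2; 1,1,1), (2; 1,1,1), (2; 1,1,2), (2; 1,2), (3; —), (3; 1), (3; 1), (4; 1)]


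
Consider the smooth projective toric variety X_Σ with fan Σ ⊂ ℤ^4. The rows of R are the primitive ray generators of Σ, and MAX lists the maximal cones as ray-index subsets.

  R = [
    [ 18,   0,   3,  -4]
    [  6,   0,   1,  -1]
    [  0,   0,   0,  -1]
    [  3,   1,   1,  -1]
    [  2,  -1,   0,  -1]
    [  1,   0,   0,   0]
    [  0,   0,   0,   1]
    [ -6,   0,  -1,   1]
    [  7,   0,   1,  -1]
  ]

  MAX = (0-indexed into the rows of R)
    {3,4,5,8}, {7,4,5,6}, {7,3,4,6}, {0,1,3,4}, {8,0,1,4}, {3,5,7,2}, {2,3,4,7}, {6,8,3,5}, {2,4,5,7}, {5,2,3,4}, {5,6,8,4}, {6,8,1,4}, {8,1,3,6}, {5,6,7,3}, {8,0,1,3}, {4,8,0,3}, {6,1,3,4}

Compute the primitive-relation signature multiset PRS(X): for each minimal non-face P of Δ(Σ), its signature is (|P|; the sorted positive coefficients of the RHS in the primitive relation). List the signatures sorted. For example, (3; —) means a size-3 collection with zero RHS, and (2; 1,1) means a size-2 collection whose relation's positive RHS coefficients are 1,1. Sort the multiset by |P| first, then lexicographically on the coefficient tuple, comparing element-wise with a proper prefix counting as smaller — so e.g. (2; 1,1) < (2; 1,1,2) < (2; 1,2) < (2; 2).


14 minimal non-faces of Δ(Σ) (on 9 rays):

  P = {1,7}:  v_{1} + v_{7} = 0  →  sig = (2; —)
  P = {2,6}:  v_{2} + v_{6} = 0  →  sig = (2; —)
  P = {1,5}:  v_{1} + v_{5} = v_{8}  →  sig = (2; 1)
  P = {7,8}:  v_{7} + v_{8} = v_{5}  →  sig = (2; 1)
  P = {0,7}:  v_{0} + v_{7} = v_{3} + v_{4} + v_{8}  →  sig = (2; 1,1,1)
  P = {1,2}:  v_{1} + v_{2} = v_{3} + v_{4} + v_{5}  →  sig = (2; 1,1,1)
  P = {0,5}:  v_{0} + v_{5} = v_{3} + v_{4} + 2·v_{8}  →  sig = (2; 1,1,2)
  P = {2,8}:  v_{2} + v_{8} = v_{3} + v_{4} + 2·v_{5}  →  sig = (2; 1,1,2)
  P = {0,2}:  v_{0} + v_{2} = 2·v_{3} + 2·v_{4} + v_{5} + v_{8}  →  sig = (2; 1,1,2,2)
  P = {0,6}:  v_{0} + v_{6} = 3·v_{1}  →  sig = (2; 3)
  P = {1,3,4,8}:  v_{1} + v_{3} + v_{4} + v_{8} = v_{0}  →  sig = (4; 1)
  P = {3,4,5,6}:  v_{3} + v_{4} + v_{5} + v_{6} = v_{1}  →  sig = (4; 1)
  P = {3,4,5,7}:  v_{3} + v_{4} + v_{5} + v_{7} = v_{2}  →  sig = (4; 1)
  P = {3,4,6,8}:  v_{3} + v_{4} + v_{6} + v_{8} = 2·v_{1}  →  sig = (4; 2)

Signatures (|P|; sorted positive RHS coefficients), sorted:
    |P|=2: 10 collections, coeffs (), (), (1), (1), (1,1,1), (1,1,1), (1,1,2), (1,1,2), (1,1,2,2), (3)
    |P|=4: 4 collections, coeffs (1), (1), (1), (2)


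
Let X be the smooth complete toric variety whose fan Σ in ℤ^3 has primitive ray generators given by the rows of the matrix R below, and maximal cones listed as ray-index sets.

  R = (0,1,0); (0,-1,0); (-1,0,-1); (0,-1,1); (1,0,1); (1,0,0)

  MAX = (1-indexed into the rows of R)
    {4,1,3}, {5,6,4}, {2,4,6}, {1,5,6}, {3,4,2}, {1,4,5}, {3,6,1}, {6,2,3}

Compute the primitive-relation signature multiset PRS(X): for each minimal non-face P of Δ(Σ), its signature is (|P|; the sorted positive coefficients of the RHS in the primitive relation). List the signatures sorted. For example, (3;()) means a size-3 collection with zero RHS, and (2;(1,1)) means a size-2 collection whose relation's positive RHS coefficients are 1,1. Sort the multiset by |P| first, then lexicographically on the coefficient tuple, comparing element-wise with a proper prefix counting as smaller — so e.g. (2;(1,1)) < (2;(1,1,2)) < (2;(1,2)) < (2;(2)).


Δ(Σ) — 6 vertices, 5 min non-faces:

  P = {1,2}:  v_{1} + v_{2} = 0  ⇒ sig = (2;())
  P = {3,5}:  v_{3} + v_{5} = 0  ⇒ sig = (2;())
  P = {2,5}:  v_{2} + v_{5} = v_{4} + v_{6}  ⇒ sig = (2;(1,1))
  P = {1,4,6}:  v_{1} + v_{4} + v_{6} = v_{5}  ⇒ sig = (3;(1))
  P = {3,4,6}:  v_{3} + v_{4} + v_{6} = v_{2}  ⇒ sig = (3;(1))

Sorted signature multiset PRS(X):
[(2;()), (2;()), (2;(1,1)), (3;(1)), (3;(1))]


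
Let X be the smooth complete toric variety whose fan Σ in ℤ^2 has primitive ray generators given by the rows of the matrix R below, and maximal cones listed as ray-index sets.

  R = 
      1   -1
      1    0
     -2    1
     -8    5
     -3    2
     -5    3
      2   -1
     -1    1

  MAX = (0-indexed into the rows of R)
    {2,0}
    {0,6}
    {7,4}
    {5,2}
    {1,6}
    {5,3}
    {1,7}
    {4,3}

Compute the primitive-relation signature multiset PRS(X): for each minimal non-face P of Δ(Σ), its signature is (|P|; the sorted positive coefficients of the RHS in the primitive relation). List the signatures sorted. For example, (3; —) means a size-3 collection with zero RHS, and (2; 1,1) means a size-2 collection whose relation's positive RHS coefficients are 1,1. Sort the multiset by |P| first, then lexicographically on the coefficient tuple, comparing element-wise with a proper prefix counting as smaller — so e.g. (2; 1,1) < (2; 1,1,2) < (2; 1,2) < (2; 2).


Primitive collections (20):

  P={0,7}:  v_{0} + v_{7} = 0  so sig = (2; —)
  P={2,6}:  v_{2} + v_{6} = 0  so sig = (2; —)
  P={0,1}:  v_{0} + v_{1} = v_{6}  so sig = (2; 1)
  P={0,4}:  v_{0} + v_{4} = v_{2}  so sig = (2; 1)
  P={1,2}:  v_{1} + v_{2} = v_{7}  so sig = (2; 1)
  P={2,4}:  v_{2} + v_{4} = v_{5}  so sig = (2; 1)
  P={2,7}:  v_{2} + v_{7} = v_{4}  so sig = (2; 1)
  P={4,5}:  v_{4} + v_{5} = v_{3}  so sig = (2; 1)
  P={4,6}:  v_{4} + v_{6} = v_{7}  so sig = (2; 1)
  P={5,6}:  v_{5} + v_{6} = v_{4}  so sig = (2; 1)
  P={6,7}:  v_{6} + v_{7} = v_{1}  so sig = (2; 1)
  P={0,3}:  v_{0} + v_{3} = v_{2} + v_{5}  so sig = (2; 1,1)
  P={1,5}:  v_{1} + v_{5} = v_{4} + v_{7}  so sig = (2; 1,1)
  P={1,3}:  v_{1} + v_{3} = 2·v_{4} + v_{7}  so sig = (2; 1,2)
  P={0,5}:  v_{0} + v_{5} = 2·v_{2}  so sig = (2; 2)
  P={1,4}:  v_{1} + v_{4} = 2·v_{7}  so sig = (2; 2)
  P={2,3}:  v_{2} + v_{3} = 2·v_{5}  so sig = (2; 2)
  P={3,6}:  v_{3} + v_{6} = 2·v_{4}  so sig = (2; 2)
  P={5,7}:  v_{5} + v_{7} = 2·v_{4}  so sig = (2; 2)
  P={3,7}:  v_{3} + v_{7} = 3·v_{4}  so sig = (2; 3)

Hence PRS(X_Σ) =
[(2; —), (2; —), (2; 1), (2; 1), (2; 1), (2; 1), (2; 1), (2; 1), (2; 1), (2; 1), (2; 1), (2; 1,1), (2; 1,1), (2; 1,2), (2; 2), (2; 2), (2; 2), (2; 2), (2; 2), (2; 3)]


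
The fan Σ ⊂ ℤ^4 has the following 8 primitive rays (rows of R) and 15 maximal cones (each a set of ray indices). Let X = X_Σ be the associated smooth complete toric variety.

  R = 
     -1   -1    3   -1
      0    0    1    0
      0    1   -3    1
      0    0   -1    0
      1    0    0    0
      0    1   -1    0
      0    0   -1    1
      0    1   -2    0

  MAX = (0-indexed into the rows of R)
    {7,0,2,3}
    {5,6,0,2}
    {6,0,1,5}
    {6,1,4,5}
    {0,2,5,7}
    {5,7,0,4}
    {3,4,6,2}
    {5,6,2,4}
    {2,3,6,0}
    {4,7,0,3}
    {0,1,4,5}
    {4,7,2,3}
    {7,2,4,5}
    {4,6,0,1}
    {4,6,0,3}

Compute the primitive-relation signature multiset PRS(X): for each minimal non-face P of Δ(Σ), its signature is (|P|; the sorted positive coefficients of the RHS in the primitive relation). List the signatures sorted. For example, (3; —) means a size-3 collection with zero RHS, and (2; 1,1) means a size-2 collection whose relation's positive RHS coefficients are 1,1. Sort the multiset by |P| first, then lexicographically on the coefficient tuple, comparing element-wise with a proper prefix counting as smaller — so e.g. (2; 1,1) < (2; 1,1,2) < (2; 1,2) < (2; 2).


Δ(Σ) — 8 vertices, 7 min non-faces:

  P={1,3}:  v_{1} + v_{3} = 0  ⟹  sig = (2; —)
  P={1,7}:  v_{1} + v_{7} = v_{5}  ⟹  sig = (2; 1)
  P={3,5}:  v_{3} + v_{5} = v_{7}  ⟹  sig = (2; 1)
  P={6,7}:  v_{6} + v_{7} = v_{2}  ⟹  sig = (2; 1)
  P={1,2}:  v_{1} + v_{2} = v_{5} + v_{6}  ⟹  sig = (2; 1,1)
  P={0,2,4}:  v_{0} + v_{2} + v_{4} = 0  ⟹  sig = (3; —)
  P={0,4,5,6}:  v_{0} + v_{4} + v_{5} + v_{6} = v_{1}  ⟹  sig = (4; 1)

Sorted signature multiset PRS(X):
    (2; —)
    (2; 1)
    (2; 1)
    (2; 1)
    (2; 1,1)
    (3; —)
    (4; 1)


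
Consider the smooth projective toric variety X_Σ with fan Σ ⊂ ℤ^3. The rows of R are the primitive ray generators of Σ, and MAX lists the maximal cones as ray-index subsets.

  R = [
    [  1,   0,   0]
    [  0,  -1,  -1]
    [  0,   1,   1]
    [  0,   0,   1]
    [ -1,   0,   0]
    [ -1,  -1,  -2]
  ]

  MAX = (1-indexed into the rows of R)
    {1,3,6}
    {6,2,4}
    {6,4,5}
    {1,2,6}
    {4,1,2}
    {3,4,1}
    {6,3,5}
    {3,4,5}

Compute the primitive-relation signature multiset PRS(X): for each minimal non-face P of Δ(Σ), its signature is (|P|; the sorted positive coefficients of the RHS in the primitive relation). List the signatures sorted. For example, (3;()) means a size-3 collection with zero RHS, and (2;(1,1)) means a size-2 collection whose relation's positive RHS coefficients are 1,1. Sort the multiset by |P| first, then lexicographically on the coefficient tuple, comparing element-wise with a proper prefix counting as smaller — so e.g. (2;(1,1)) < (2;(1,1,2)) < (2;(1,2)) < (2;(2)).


The 5 primitive collections of Σ (r=6, n=3):

  {1,5}:  v_{1} + v_{5} = 0  ⟹  sig = (2;())
  {2,3}:  v_{2} + v_{3} = 0  ⟹  sig = (2;())
  {2,5}:  v_{2} + v_{5} = v_{4} + v_{6}  ⟹  sig = (2;(1,1))
  {1,4,6}:  v_{1} + v_{4} + v_{6} = v_{2}  ⟹  sig = (3;(1))
  {3,4,6}:  v_{3} + v_{4} + v_{6} = v_{5}  ⟹  sig = (3;(1))

so the primitive-relation signature multiset is
[(2;()), (2;()), (2;(1,1)), (3;(1)), (3;(1))]


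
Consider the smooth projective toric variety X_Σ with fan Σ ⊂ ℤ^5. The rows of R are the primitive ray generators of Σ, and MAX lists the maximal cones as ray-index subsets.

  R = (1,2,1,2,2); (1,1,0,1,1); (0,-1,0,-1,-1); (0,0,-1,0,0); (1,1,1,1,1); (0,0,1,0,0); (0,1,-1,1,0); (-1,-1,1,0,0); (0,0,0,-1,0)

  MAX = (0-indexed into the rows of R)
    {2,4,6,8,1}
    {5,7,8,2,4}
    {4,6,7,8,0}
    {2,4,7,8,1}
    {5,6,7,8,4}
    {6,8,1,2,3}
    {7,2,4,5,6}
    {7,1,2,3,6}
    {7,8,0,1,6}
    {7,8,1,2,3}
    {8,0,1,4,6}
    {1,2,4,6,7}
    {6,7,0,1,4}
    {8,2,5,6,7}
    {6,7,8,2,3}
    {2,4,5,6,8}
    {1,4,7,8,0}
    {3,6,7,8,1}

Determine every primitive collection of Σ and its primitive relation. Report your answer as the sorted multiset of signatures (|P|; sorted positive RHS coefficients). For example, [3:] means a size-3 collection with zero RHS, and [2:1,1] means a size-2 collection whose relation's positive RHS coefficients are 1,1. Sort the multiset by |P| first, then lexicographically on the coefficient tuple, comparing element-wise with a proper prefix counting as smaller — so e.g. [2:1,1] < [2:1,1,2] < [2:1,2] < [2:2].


Primitive collections (9):

  {3,5}:  v_{3} + v_{5} = 0 — sig = [2:]
  {0,2}:  v_{0} + v_{2} = v_{4} — sig = [2:1]
  {1,5}:  v_{1} + v_{5} = v_{4} — sig = [2:1]
  {3,4}:  v_{3} + v_{4} = v_{1} — sig = [2:1]
  {0,3}:  v_{0} + v_{3} = 2·v_{1} + v_{6} + v_{7} + v_{8} — sig = [2:1,1,1,2]
  {0,5}:  v_{0} + v_{5} = 2·v_{4} + v_{6} + v_{7} + v_{8} — sig = [2:1,1,1,2]
  {1,2,6,7,8}:  v_{1} + v_{2} + v_{6} + v_{7} + v_{8} = 0 — sig = [5:]
  {1,4,6,7,8}:  v_{1} + v_{4} + v_{6} + v_{7} + v_{8} = v_{0} — sig = [5:1]
  {2,4,6,7,8}:  v_{2} + v_{4} + v_{6} + v_{7} + v_{8} = v_{5} — sig = [5:1]

Signatures (|P|; sorted positive RHS coefficients), sorted:
{ [2:],  [2:1] ×3,  [2:1,1,1,2] ×2,  [5:],  [5:1] ×2 }


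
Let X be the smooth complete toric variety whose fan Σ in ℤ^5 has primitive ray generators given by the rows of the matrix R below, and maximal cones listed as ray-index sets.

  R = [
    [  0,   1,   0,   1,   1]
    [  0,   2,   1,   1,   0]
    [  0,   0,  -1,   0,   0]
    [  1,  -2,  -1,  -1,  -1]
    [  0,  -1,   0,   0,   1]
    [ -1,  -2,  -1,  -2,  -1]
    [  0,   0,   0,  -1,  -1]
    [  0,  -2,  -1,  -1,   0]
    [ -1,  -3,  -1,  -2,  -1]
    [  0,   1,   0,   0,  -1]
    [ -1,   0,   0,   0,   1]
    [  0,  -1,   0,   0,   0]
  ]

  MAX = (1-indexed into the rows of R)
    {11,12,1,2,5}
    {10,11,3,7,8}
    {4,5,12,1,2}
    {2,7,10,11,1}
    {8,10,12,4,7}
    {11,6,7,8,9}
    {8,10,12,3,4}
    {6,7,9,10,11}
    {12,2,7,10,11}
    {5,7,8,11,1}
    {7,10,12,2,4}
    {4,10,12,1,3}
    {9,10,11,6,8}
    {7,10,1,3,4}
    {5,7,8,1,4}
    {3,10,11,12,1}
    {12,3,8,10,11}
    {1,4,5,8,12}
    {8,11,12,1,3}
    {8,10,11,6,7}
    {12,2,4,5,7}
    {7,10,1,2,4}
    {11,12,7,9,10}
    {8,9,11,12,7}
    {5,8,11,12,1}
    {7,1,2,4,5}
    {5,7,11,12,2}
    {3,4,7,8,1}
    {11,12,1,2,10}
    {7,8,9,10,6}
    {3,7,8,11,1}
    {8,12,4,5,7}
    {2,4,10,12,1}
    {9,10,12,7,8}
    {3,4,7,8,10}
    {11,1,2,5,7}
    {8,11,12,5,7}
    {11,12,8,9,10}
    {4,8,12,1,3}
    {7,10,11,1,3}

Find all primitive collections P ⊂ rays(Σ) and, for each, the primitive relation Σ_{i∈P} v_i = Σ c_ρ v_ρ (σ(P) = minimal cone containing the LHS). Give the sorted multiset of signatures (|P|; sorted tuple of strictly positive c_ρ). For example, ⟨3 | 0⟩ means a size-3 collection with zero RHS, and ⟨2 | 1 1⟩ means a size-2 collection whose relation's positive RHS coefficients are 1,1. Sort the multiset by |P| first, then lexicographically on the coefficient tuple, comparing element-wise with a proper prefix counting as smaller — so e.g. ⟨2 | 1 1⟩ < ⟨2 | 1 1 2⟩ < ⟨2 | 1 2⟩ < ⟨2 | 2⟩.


Primitive collections (21):

  {2,8}:  v_{2} + v_{8} = 0 ; sig = ⟨2 | 0⟩
  {5,10}:  v_{5} + v_{10} = 0 ; sig = ⟨2 | 0⟩
  {4,11}:  v_{4} + v_{11} = v_{8} ; sig = ⟨2 | 1⟩
  {6,12}:  v_{6} + v_{12} = v_{9} ; sig = ⟨2 | 1⟩
  {2,3}:  v_{2} + v_{3} = v_{1} + v_{10} ; sig = ⟨2 | 1 1⟩
  {3,5}:  v_{3} + v_{5} = v_{1} + v_{8} ; sig = ⟨2 | 1 1⟩
  {1,6}:  v_{1} + v_{6} = v_{8} + v_{10} + v_{11} ; sig = ⟨2 | 1 1 1⟩
  {1,9}:  v_{1} + v_{9} = v_{8} + v_{10} + v_{11} + v_{12} ; sig = ⟨2 | 1 1 1 1⟩
  {2,6}:  v_{2} + v_{6} = v_{7} + v_{10} + v_{11} + v_{12} ; sig = ⟨2 | 1 1 1 1⟩
  {5,6}:  v_{5} + v_{6} = v_{7} + v_{8} + v_{11} + v_{12} ; sig = ⟨2 | 1 1 1 1⟩
  {2,9}:  v_{2} + v_{9} = v_{7} + v_{10} + v_{11} + 2·v_{12} ; sig = ⟨2 | 1 1 1 2⟩
  {4,6}:  v_{4} + v_{6} = v_{7} + 2·v_{8} + v_{10} + v_{12} ; sig = ⟨2 | 1 1 1 2⟩
  {5,9}:  v_{5} + v_{9} = v_{7} + v_{8} + v_{11} + 2·v_{12} ; sig = ⟨2 | 1 1 1 2⟩
  {3,9}:  v_{3} + v_{9} = 2·v_{8} + 2·v_{10} + v_{11} + v_{12} ; sig = ⟨2 | 1 1 2 2⟩
  {4,9}:  v_{4} + v_{9} = v_{7} + 2·v_{8} + v_{10} + 2·v_{12} ; sig = ⟨2 | 1 1 2 2⟩
  {3,6}:  v_{3} + v_{6} = 2·v_{8} + 2·v_{10} + v_{11} ; sig = ⟨2 | 1 2 2⟩
  {1,7,12}:  v_{1} + v_{7} + v_{12} = 0 ; sig = ⟨3 | 0⟩
  {1,8,10}:  v_{1} + v_{8} + v_{10} = v_{3} ; sig = ⟨3 | 1⟩
  {3,7,12}:  v_{3} + v_{7} + v_{12} = v_{8} + v_{10} ; sig = ⟨3 | 1 1⟩
  {7,8,10,11,12}:  v_{7} + v_{8} + v_{10} + v_{11} + v_{12} = v_{6} ; sig = ⟨5 | 1⟩
  {7,8,9,10,11}:  v_{7} + v_{8} + v_{9} + v_{10} + v_{11} = 2·v_{6} ; sig = ⟨5 | 2⟩

so the primitive-relation signature multiset is
    ⟨2 | 0⟩
    ⟨2 | 0⟩
    ⟨2 | 1⟩
    ⟨2 | 1⟩
    ⟨2 | 1 1⟩
    ⟨2 | 1 1⟩
    ⟨2 | 1 1 1⟩
    ⟨2 | 1 1 1 1⟩
    ⟨2 | 1 1 1 1⟩
    ⟨2 | 1 1 1 1⟩
    ⟨2 | 1 1 1 2⟩
    ⟨2 | 1 1 1 2⟩
    ⟨2 | 1 1 1 2⟩
    ⟨2 | 1 1 2 2⟩
    ⟨2 | 1 1 2 2⟩
    ⟨2 | 1 2 2⟩
    ⟨3 | 0⟩
    ⟨3 | 1⟩
    ⟨3 | 1 1⟩
    ⟨5 | 1⟩
    ⟨5 | 2⟩


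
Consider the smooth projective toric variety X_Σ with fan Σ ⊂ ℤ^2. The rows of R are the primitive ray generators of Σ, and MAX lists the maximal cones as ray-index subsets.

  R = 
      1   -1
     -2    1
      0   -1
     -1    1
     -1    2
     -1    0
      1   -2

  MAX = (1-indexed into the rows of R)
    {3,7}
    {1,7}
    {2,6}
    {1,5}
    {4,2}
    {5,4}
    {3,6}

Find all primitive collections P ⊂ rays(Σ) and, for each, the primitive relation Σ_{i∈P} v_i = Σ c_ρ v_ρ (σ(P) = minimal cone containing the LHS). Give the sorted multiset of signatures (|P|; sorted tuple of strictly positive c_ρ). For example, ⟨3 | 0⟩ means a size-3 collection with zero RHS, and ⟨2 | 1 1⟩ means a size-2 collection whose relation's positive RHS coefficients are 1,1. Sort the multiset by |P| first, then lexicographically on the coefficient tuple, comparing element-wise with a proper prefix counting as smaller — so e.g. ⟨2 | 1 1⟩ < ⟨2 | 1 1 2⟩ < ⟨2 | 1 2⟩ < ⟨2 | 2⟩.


Σ has 14 primitive collections:

  {1,4}:  v_{1} + v_{4} = 0  so sig = ⟨2 | 0⟩
  {5,7}:  v_{5} + v_{7} = 0  so sig = ⟨2 | 0⟩
  {1,2}:  v_{1} + v_{2} = v_{6}  so sig = ⟨2 | 1⟩
  {1,3}:  v_{1} + v_{3} = v_{7}  so sig = ⟨2 | 1⟩
  {1,6}:  v_{1} + v_{6} = v_{3}  so sig = ⟨2 | 1⟩
  {3,4}:  v_{3} + v_{4} = v_{6}  so sig = ⟨2 | 1⟩
  {3,5}:  v_{3} + v_{5} = v_{4}  so sig = ⟨2 | 1⟩
  {4,6}:  v_{4} + v_{6} = v_{2}  so sig = ⟨2 | 1⟩
  {4,7}:  v_{4} + v_{7} = v_{3}  so sig = ⟨2 | 1⟩
  {2,7}:  v_{2} + v_{7} = v_{3} + v_{6}  so sig = ⟨2 | 1 1⟩
  {2,3}:  v_{2} + v_{3} = 2·v_{6}  so sig = ⟨2 | 2⟩
  {5,6}:  v_{5} + v_{6} = 2·v_{4}  so sig = ⟨2 | 2⟩
  {6,7}:  v_{6} + v_{7} = 2·v_{3}  so sig = ⟨2 | 2⟩
  {2,5}:  v_{2} + v_{5} = 3·v_{4}  so sig = ⟨2 | 3⟩

Hence PRS(X_Σ) =
{ ⟨2 | 0⟩ ×2,  ⟨2 | 1⟩ ×7,  ⟨2 | 1 1⟩,  ⟨2 | 2⟩ ×3,  ⟨2 | 3⟩ }


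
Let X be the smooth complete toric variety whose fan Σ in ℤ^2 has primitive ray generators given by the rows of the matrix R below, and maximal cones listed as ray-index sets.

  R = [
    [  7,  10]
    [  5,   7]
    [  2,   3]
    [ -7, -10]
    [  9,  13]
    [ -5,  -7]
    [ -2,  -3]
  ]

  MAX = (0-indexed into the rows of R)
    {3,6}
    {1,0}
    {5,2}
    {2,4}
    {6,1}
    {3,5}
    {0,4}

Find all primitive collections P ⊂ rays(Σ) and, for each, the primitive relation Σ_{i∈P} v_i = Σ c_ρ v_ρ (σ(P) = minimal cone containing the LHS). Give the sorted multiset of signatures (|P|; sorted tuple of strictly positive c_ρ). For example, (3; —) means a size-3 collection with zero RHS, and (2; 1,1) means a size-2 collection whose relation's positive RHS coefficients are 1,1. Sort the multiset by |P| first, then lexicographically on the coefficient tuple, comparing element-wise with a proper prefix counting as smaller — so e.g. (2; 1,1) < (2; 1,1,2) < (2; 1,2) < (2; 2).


14 collections generate NE(X_Σ); each relation:

  • {0,3}:  v_{0} + v_{3} = 0  so sig = (2; —)
  • {1,5}:  v_{1} + v_{5} = 0  so sig = (2; —)
  • {2,6}:  v_{2} + v_{6} = 0  so sig = (2; —)
  • {0,2}:  v_{0} + v_{2} = v_{4}  so sig = (2; 1)
  • {0,5}:  v_{0} + v_{5} = v_{2}  so sig = (2; 1)
  • {0,6}:  v_{0} + v_{6} = v_{1}  so sig = (2; 1)
  • {1,2}:  v_{1} + v_{2} = v_{0}  so sig = (2; 1)
  • {1,3}:  v_{1} + v_{3} = v_{6}  so sig = (2; 1)
  • {2,3}:  v_{2} + v_{3} = v_{5}  so sig = (2; 1)
  • {3,4}:  v_{3} + v_{4} = v_{2}  so sig = (2; 1)
  • {4,6}:  v_{4} + v_{6} = v_{0}  so sig = (2; 1)
  • {5,6}:  v_{5} + v_{6} = v_{3}  so sig = (2; 1)
  • {1,4}:  v_{1} + v_{4} = 2·v_{0}  so sig = (2; 2)
  • {4,5}:  v_{4} + v_{5} = 2·v_{2}  so sig = (2; 2)

Signatures (|P|; sorted positive RHS coefficients), sorted:
    |P|=2: 14 collections, coeffs (), (), (), (1), (1), (1), (1), (1), (1), (1), (1), (1), (2), (2)


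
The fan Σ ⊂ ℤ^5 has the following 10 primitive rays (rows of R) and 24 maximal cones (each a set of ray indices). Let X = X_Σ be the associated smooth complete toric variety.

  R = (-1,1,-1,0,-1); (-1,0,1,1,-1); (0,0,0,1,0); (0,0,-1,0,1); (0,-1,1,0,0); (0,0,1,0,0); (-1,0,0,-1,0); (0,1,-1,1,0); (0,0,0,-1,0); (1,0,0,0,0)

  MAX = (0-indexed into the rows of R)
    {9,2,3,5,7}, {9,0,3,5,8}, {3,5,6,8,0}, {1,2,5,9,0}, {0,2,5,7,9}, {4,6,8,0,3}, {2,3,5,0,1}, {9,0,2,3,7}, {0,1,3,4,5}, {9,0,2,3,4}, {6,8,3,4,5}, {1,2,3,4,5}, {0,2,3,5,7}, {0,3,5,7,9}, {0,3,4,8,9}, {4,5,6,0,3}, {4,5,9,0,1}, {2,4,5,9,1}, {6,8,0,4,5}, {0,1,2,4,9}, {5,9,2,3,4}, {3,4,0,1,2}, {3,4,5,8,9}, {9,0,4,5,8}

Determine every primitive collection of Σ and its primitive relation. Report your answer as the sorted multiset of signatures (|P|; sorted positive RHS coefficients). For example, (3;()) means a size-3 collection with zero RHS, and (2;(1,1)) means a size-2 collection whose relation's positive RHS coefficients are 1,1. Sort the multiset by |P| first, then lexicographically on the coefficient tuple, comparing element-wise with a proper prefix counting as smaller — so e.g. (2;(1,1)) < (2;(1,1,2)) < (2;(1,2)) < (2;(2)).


Δ(Σ) — 10 vertices, 14 min non-faces:

  • {2,8}:  v_{2} + v_{8} = 0  ⇒ sig = (2;())
  • {4,7}:  v_{4} + v_{7} = v_{2}  ⇒ sig = (2;(1))
  • {6,9}:  v_{6} + v_{9} = v_{8}  ⇒ sig = (2;(1))
  • {1,8}:  v_{1} + v_{8} = v_{0} + v_{4} + v_{5}  ⇒ sig = (2;(1,1,1))
  • {6,7}:  v_{6} + v_{7} = v_{0} + v_{3} + v_{5}  ⇒ sig = (2;(1,1,1))
  • {2,6}:  v_{2} + v_{6} = v_{0} + v_{3} + v_{4} + v_{5}  ⇒ sig = (2;(1,1,1,1))
  • {7,8}:  v_{7} + v_{8} = v_{0} + v_{3} + v_{5} + v_{9}  ⇒ sig = (2;(1,1,1,1))
  • {1,7}:  v_{1} + v_{7} = v_{0} + 2·v_{2} + v_{5}  ⇒ sig = (2;(1,1,2))
  • {1,6}:  v_{1} + v_{6} = 2·v_{0} + v_{3} + 2·v_{4} + 2·v_{5}  ⇒ sig = (2;(1,2,2,2))
  • {1,3,9}:  v_{1} + v_{3} + v_{9} = v_{2}  ⇒ sig = (3;(1))
  • {0,2,4,5}:  v_{0} + v_{2} + v_{4} + v_{5} = v_{1}  ⇒ sig = (4;(1))
  • {0,3,4,5,9}:  v_{0} + v_{3} + v_{4} + v_{5} + v_{9} = 0  ⇒ sig = (5;())
  • {0,2,3,5,9}:  v_{0} + v_{2} + v_{3} + v_{5} + v_{9} = v_{7}  ⇒ sig = (5;(1))
  • {0,3,4,5,8}:  v_{0} + v_{3} + v_{4} + v_{5} + v_{8} = v_{6}  ⇒ sig = (5;(1))

so the primitive-relation signature multiset is
[(2;()), (2;(1)), (2;(1)), (2;(1,1,1)), (2;(1,1,1)), (2;(1,1,1,1)), (2;(1,1,1,1)), (2;(1,1,2)), (2;(1,2,2,2)), (3;(1)), (4;(1)), (5;()), (5;(1)), (5;(1))]


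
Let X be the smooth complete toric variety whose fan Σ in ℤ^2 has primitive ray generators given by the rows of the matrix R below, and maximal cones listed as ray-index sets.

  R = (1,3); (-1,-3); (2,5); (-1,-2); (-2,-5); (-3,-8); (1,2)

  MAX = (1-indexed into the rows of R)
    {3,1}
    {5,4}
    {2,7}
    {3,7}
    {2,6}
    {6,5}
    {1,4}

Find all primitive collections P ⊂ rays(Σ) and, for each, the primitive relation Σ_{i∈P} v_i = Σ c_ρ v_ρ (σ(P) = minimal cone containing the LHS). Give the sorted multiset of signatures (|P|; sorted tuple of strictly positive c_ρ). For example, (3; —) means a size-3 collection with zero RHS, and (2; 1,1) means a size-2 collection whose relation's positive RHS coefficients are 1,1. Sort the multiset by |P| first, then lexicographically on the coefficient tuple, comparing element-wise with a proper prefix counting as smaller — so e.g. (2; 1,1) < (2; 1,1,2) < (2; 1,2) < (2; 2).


|primitive collections| = 14. Relations:

  • {1,2}:  v_{1} + v_{2} = 0 — sig = (2; —)
  • {3,5}:  v_{3} + v_{5} = 0 — sig = (2; —)
  • {4,7}:  v_{4} + v_{7} = 0 — sig = (2; —)
  • {1,5}:  v_{1} + v_{5} = v_{4} — sig = (2; 1)
  • {1,6}:  v_{1} + v_{6} = v_{5} — sig = (2; 1)
  • {1,7}:  v_{1} + v_{7} = v_{3} — sig = (2; 1)
  • {2,3}:  v_{2} + v_{3} = v_{7} — sig = (2; 1)
  • {2,4}:  v_{2} + v_{4} = v_{5} — sig = (2; 1)
  • {2,5}:  v_{2} + v_{5} = v_{6} — sig = (2; 1)
  • {3,4}:  v_{3} + v_{4} = v_{1} — sig = (2; 1)
  • {3,6}:  v_{3} + v_{6} = v_{2} — sig = (2; 1)
  • {5,7}:  v_{5} + v_{7} = v_{2} — sig = (2; 1)
  • {4,6}:  v_{4} + v_{6} = 2·v_{5} — sig = (2; 2)
  • {6,7}:  v_{6} + v_{7} = 2·v_{2} — sig = (2; 2)

Signatures (|P|; sorted positive RHS coefficients), sorted:
    |P|=2: 14 collections, coeffs (), (), (), (1), (1), (1), (1), (1), (1), (1), (1), (1), (2), (2)


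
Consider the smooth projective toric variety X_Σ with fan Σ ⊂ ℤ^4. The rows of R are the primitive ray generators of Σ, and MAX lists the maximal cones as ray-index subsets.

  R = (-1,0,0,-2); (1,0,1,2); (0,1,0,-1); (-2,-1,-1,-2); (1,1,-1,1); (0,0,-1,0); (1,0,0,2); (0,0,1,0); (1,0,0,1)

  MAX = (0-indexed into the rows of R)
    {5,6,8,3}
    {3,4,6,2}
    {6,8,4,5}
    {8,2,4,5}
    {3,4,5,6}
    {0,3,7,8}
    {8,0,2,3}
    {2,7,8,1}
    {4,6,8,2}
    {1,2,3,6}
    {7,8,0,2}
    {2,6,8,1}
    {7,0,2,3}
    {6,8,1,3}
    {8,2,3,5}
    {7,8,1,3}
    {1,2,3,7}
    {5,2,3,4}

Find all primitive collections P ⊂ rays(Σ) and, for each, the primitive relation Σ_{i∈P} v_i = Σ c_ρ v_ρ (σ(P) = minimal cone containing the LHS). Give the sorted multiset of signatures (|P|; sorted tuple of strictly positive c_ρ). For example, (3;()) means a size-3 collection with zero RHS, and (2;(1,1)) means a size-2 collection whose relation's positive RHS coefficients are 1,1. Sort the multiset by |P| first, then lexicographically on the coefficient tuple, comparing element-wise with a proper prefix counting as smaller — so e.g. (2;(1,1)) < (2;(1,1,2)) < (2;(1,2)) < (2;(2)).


Primitive collections (14):

  • {0,6}:  v_{0} + v_{6} = 0  ⟹  sig = (2;())
  • {5,7}:  v_{5} + v_{7} = 0  ⟹  sig = (2;())
  • {0,1}:  v_{0} + v_{1} = v_{7}  ⟹  sig = (2;(1))
  • {1,5}:  v_{1} + v_{5} = v_{6}  ⟹  sig = (2;(1))
  • {6,7}:  v_{6} + v_{7} = v_{1}  ⟹  sig = (2;(1))
  • {0,4}:  v_{0} + v_{4} = v_{2} + v_{5}  ⟹  sig = (2;(1,1))
  • {4,7}:  v_{4} + v_{7} = v_{2} + v_{6}  ⟹  sig = (2;(1,1))
  • {0,5}:  v_{0} + v_{5} = v_{2} + v_{3} + v_{8}  ⟹  sig = (2;(1,1,1))
  • {1,4}:  v_{1} + v_{4} = v_{2} + 2·v_{6}  ⟹  sig = (2;(1,2))
  • {2,5,6}:  v_{2} + v_{5} + v_{6} = v_{4}  ⟹  sig = (3;(1))
  • {3,4,8}:  v_{3} + v_{4} + v_{8} = 2·v_{5}  ⟹  sig = (3;(2))
  • {1,2,3,8}:  v_{1} + v_{2} + v_{3} + v_{8} = 0  ⟹  sig = (4;())
  • {2,3,6,8}:  v_{2} + v_{3} + v_{6} + v_{8} = v_{5}  ⟹  sig = (4;(1))
  • {2,3,7,8}:  v_{2} + v_{3} + v_{7} + v_{8} = v_{0}  ⟹  sig = (4;(1))

Sorted signature multiset PRS(X):
[(2;()), (2;()), (2;(1)), (2;(1)), (2;(1)), (2;(1,1)), (2;(1,1)), (2;(1,1,1)), (2;(1,2)), (3;(1)), (3;(2)), (4;()), (4;(1)), (4;(1))]


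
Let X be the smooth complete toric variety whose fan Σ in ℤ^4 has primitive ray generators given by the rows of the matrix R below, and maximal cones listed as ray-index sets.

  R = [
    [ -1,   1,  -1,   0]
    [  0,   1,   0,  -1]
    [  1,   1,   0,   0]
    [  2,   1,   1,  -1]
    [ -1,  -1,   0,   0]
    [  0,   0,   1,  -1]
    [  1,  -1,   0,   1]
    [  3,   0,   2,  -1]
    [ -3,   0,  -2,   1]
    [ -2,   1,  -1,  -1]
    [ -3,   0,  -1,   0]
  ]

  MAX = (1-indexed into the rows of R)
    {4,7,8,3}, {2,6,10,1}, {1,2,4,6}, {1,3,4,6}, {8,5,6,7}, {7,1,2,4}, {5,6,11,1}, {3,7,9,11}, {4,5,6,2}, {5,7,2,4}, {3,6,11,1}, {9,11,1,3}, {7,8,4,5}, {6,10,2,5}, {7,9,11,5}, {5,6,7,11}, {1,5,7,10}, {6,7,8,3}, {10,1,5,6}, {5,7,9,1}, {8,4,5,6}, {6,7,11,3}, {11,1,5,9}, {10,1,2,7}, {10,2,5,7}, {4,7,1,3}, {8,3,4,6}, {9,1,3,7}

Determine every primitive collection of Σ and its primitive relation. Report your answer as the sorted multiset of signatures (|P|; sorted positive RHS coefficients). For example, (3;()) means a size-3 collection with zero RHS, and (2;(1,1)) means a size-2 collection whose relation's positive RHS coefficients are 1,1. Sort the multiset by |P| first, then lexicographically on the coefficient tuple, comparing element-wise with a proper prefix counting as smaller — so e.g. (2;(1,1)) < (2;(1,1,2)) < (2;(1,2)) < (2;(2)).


Δ(Σ) — 11 vertices, 23 min non-faces:

  {3,5}:  v_{3} + v_{5} = 0 ; sig = (2;())
  {8,9}:  v_{8} + v_{9} = 0 ; sig = (2;())
  {1,8}:  v_{1} + v_{8} = v_{4} ; sig = (2;(1))
  {4,9}:  v_{4} + v_{9} = v_{1} ; sig = (2;(1))
  {6,9}:  v_{6} + v_{9} = v_{11} ; sig = (2;(1))
  {8,11}:  v_{8} + v_{11} = v_{6} ; sig = (2;(1))
  {2,3}:  v_{2} + v_{3} = v_{1} + v_{4} ; sig = (2;(1,1))
  {3,10}:  v_{3} + v_{10} = v_{1} + v_{2} ; sig = (2;(1,1))
  {4,11}:  v_{4} + v_{11} = v_{1} + v_{6} ; sig = (2;(1,1))
  {8,10}:  v_{8} + v_{10} = v_{2} + v_{4} + v_{5} ; sig = (2;(1,1,1))
  {2,11}:  v_{2} + v_{11} = 2·v_{1} + v_{5} + v_{6} ; sig = (2;(1,1,2))
  {2,8}:  v_{2} + v_{8} = 2·v_{4} + v_{5} ; sig = (2;(1,2))
  {2,9}:  v_{2} + v_{9} = 2·v_{1} + v_{5} ; sig = (2;(1,2))
  {10,11}:  v_{10} + v_{11} = 3·v_{1} + 2·v_{5} + v_{6} ; sig = (2;(1,2,3))
  {4,10}:  v_{4} + v_{10} = 2·v_{2} ; sig = (2;(2))
  {9,10}:  v_{9} + v_{10} = 3·v_{1} + 2·v_{5} ; sig = (2;(2,3))
  {1,6,7}:  v_{1} + v_{6} + v_{7} = 0 ; sig = (3;())
  {1,2,5}:  v_{1} + v_{2} + v_{5} = v_{10} ; sig = (3;(1))
  {1,4,5}:  v_{1} + v_{4} + v_{5} = v_{2} ; sig = (3;(1))
  {1,7,11}:  v_{1} + v_{7} + v_{11} = v_{9} ; sig = (3;(1))
  {4,6,7}:  v_{4} + v_{6} + v_{7} = v_{8} ; sig = (3;(1))
  {2,6,7}:  v_{2} + v_{6} + v_{7} = v_{4} + v_{5} ; sig = (3;(1,1))
  {6,7,10}:  v_{6} + v_{7} + v_{10} = v_{2} + v_{5} ; sig = (3;(1,1))

so the primitive-relation signature multiset is
    (2;())
    (2;())
    (2;(1))
    (2;(1))
    (2;(1))
    (2;(1))
    (2;(1,1))
    (2;(1,1))
    (2;(1,1))
    (2;(1,1,1))
    (2;(1,1,2))
    (2;(1,2))
    (2;(1,2))
    (2;(1,2,3))
    (2;(2))
    (2;(2,3))
    (3;())
    (3;(1))
    (3;(1))
    (3;(1))
    (3;(1))
    (3;(1,1))
    (3;(1,1))


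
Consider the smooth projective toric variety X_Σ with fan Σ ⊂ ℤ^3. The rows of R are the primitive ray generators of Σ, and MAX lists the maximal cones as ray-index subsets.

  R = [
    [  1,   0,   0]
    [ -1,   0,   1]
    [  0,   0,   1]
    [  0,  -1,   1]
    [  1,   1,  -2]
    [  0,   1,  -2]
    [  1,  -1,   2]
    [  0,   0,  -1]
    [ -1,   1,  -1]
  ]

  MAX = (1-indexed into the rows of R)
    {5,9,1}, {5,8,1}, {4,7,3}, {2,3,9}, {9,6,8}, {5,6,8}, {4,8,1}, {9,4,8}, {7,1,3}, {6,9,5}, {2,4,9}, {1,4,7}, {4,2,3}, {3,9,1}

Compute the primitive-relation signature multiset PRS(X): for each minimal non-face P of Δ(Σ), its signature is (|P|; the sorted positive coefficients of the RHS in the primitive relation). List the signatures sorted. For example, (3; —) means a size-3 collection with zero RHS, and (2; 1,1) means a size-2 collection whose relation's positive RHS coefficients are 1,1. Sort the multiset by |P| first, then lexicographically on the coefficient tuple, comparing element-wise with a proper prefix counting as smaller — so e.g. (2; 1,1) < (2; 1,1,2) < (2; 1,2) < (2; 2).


20 minimal non-faces of Δ(Σ) (on 9 rays):

  P = {3,8}:  v_{3} + v_{8} = 0  so sig = (2; —)
  P = {1,2}:  v_{1} + v_{2} = v_{3}  so sig = (2; 1)
  P = {1,6}:  v_{1} + v_{6} = v_{5}  so sig = (2; 1)
  P = {2,6}:  v_{2} + v_{6} = v_{9}  so sig = (2; 1)
  P = {4,6}:  v_{4} + v_{6} = v_{8}  so sig = (2; 1)
  P = {6,7}:  v_{6} + v_{7} = v_{1}  so sig = (2; 1)
  P = {7,9}:  v_{7} + v_{9} = v_{3}  so sig = (2; 1)
  P = {2,5}:  v_{2} + v_{5} = v_{1} + v_{9}  so sig = (2; 1,1)
  P = {2,8}:  v_{2} + v_{8} = v_{4} + v_{9}  so sig = (2; 1,1)
  P = {3,6}:  v_{3} + v_{6} = v_{1} + v_{9}  so sig = (2; 1,1)
  P = {4,5}:  v_{4} + v_{5} = v_{1} + v_{8}  so sig = (2; 1,1)
  P = {7,8}:  v_{7} + v_{8} = v_{1} + v_{4}  so sig = (2; 1,1)
  P = {2,7}:  v_{2} + v_{7} = 2·v_{3} + v_{4}  so sig = (2; 1,2)
  P = {3,5}:  v_{3} + v_{5} = 2·v_{1} + v_{9}  so sig = (2; 1,2)
  P = {5,7}:  v_{5} + v_{7} = 2·v_{1}  so sig = (2; 2)
  P = {1,4,9}:  v_{1} + v_{4} + v_{9} = 0  so sig = (3; —)
  P = {1,3,4}:  v_{1} + v_{3} + v_{4} = v_{7}  so sig = (3; 1)
  P = {1,8,9}:  v_{1} + v_{8} + v_{9} = v_{6}  so sig = (3; 1)
  P = {3,4,9}:  v_{3} + v_{4} + v_{9} = v_{2}  so sig = (3; 1)
  P = {5,8,9}:  v_{5} + v_{8} + v_{9} = 2·v_{6}  so sig = (3; 2)

Hence PRS(X_Σ) =
    (2; —)
    (2; 1)
    (2; 1)
    (2; 1)
    (2; 1)
    (2; 1)
    (2; 1)
    (2; 1,1)
    (2; 1,1)
    (2; 1,1)
    (2; 1,1)
    (2; 1,1)
    (2; 1,2)
    (2; 1,2)
    (2; 2)
    (3; —)
    (3; 1)
    (3; 1)
    (3; 1)
    (3; 2)


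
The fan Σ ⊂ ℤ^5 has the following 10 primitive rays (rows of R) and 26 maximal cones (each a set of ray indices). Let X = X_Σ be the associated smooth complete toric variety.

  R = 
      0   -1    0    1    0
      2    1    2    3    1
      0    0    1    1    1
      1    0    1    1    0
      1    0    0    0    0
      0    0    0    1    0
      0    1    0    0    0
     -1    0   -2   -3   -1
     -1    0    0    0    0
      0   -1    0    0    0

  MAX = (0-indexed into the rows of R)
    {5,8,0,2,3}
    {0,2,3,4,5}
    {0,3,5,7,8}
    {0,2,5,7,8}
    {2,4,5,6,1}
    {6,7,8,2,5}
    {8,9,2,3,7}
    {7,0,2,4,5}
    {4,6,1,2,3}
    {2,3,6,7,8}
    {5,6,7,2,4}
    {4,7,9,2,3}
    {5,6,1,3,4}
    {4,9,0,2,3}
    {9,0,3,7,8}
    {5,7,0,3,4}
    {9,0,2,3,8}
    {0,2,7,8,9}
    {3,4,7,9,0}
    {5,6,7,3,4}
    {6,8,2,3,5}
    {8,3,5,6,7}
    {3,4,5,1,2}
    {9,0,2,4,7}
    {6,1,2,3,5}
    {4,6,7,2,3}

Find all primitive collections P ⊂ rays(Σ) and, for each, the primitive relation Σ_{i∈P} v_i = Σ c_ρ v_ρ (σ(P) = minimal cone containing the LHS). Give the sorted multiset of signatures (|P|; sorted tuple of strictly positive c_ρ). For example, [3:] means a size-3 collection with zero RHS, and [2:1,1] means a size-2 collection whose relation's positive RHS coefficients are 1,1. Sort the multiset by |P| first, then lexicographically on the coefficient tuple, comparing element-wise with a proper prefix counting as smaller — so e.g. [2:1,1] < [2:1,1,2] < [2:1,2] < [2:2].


Δ(Σ) — 10 vertices, 11 min non-faces:

  P = {4,8}:  v_{4} + v_{8} = 0  ⇒ sig = [2:]
  P = {6,9}:  v_{6} + v_{9} = 0  ⇒ sig = [2:]
  P = {0,6}:  v_{0} + v_{6} = v_{5}  ⇒ sig = [2:1]
  P = {5,9}:  v_{5} + v_{9} = v_{0}  ⇒ sig = [2:1]
  P = {1,7}:  v_{1} + v_{7} = v_{4} + v_{6}  ⇒ sig = [2:1,1]
  P = {1,8}:  v_{1} + v_{8} = v_{2} + v_{3} + v_{5} + v_{6}  ⇒ sig = [2:1,1,1,1]
  P = {1,9}:  v_{1} + v_{9} = v_{2} + v_{3} + v_{4} + v_{5}  ⇒ sig = [2:1,1,1,1]
  P = {0,1}:  v_{0} + v_{1} = v_{2} + v_{3} + v_{4} + 2·v_{5}  ⇒ sig = [2:1,1,1,2]
  P = {2,3,5,7}:  v_{2} + v_{3} + v_{5} + v_{7} = 0  ⇒ sig = [4:]
  P = {0,2,3,7}:  v_{0} + v_{2} + v_{3} + v_{7} = v_{9}  ⇒ sig = [4:1]
  P = {2,3,4,5,6}:  v_{2} + v_{3} + v_{4} + v_{5} + v_{6} = v_{1}  ⇒ sig = [5:1]

Sorted signature multiset PRS(X):
    |P|=2: 8 collections, coeffs (), (), (1), (1), (1,1), (1,1,1,1), (1,1,1,1), (1,1,1,2)
    |P|=4: 2 collections, coeffs (), (1)
    |P|=5: 1 collection, coeffs (1)


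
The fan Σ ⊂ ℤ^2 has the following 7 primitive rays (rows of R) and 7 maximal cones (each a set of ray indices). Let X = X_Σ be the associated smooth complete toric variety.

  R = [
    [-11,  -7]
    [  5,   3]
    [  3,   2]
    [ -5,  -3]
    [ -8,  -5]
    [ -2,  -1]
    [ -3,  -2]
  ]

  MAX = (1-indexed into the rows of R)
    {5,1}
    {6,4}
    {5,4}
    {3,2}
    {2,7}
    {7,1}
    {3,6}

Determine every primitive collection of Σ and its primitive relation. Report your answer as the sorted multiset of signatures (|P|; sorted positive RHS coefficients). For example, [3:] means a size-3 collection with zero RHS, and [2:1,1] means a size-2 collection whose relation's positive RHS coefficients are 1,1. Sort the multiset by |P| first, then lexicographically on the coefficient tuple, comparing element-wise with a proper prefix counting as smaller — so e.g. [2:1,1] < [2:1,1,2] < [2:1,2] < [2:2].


Σ has 14 primitive collections:

  • {2,4}:  v_{2} + v_{4} = 0 — sig = [2:]
  • {3,7}:  v_{3} + v_{7} = 0 — sig = [2:]
  • {1,3}:  v_{1} + v_{3} = v_{5} — sig = [2:1]
  • {2,5}:  v_{2} + v_{5} = v_{7} — sig = [2:1]
  • {2,6}:  v_{2} + v_{6} = v_{3} — sig = [2:1]
  • {3,4}:  v_{3} + v_{4} = v_{6} — sig = [2:1]
  • {3,5}:  v_{3} + v_{5} = v_{4} — sig = [2:1]
  • {4,7}:  v_{4} + v_{7} = v_{5} — sig = [2:1]
  • {5,7}:  v_{5} + v_{7} = v_{1} — sig = [2:1]
  • {6,7}:  v_{6} + v_{7} = v_{4} — sig = [2:1]
  • {1,6}:  v_{1} + v_{6} = v_{4} + v_{5} — sig = [2:1,1]
  • {1,2}:  v_{1} + v_{2} = 2·v_{7} — sig = [2:2]
  • {1,4}:  v_{1} + v_{4} = 2·v_{5} — sig = [2:2]
  • {5,6}:  v_{5} + v_{6} = 2·v_{4} — sig = [2:2]

Hence PRS(X_Σ) =
[[2:], [2:], [2:1], [2:1], [2:1], [2:1], [2:1], [2:1], [2:1], [2:1], [2:1,1], [2:2], [2:2], [2:2]]
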